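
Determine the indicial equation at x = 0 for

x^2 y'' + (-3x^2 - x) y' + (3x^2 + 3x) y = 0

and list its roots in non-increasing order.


Divide by x^2 to reach normal form y'' + P_1(x) y' + P_2(x) y = 0 with P_1(x) = -3 - 1/x and P_2(x) = 3 + 3/x.
x = 0 is a singular point because the y'-coefficient -3 - 1/x has a pole at x = 0 and the y-coefficient 3 + 3/x has a pole at x = 0.
It is a regular singular point because x P_1(x) = p(x) = -3x - 1 and x^2 P_2(x) = q(x) = 3x^2 + 3x are polynomials, hence analytic at x = 0.
p(0) = -1,  q(0) = 0.
Indicial equation: r(r-1) + p(0) r + q(0) = 0, i.e. r^2 + (p(0) - 1) r + q(0) = 0, i.e. r^2 - 2 r = 0.
Discriminant: (-2)^2 - 4(0) = 4, so r = (2 ± 2)/2.
Solving: r_1 = 2, r_2 = 0.

indicial: r^2 - 2 r = 0; roots r_1 = 2, r_2 = 0


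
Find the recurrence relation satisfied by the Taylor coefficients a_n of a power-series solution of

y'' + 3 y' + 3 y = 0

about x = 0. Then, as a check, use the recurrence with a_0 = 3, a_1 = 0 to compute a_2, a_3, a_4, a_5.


Substitute y = sum_n a_n x^n.
y''(x) has coefficient (n+2)(n+1) a_{n+2} at x^n;
3 y'(x) has coefficient 3 (n+1) a_{n+1} at x^n;
3 y(x) has coefficient 3 a_n at x^n.
Matching x^n: (n+2)(n+1) a_{n+2} + 3 (n+1) a_{n+1} + 3 a_n = 0.
Thus a_{n+2} = [-3 (n+1) a_{n+1} - 3 a_n] / ((n+1)(n+2)).

Check with a_0 = 3, a_1 = 0 (apply the recurrence for n = 0, 1, 2, 3): a_0 = 3, a_1 = 0, a_2 = -9/2, a_3 = 9/2, a_4 = -9/4, a_5 = 27/40.

a_(n+2) = [-3 (n+1) a_(n+1) - 3 a_n] / ((n+1)(n+2)); check: a_0 = 3, a_1 = 0, a_2 = -9/2, a_3 = 9/2, a_4 = -9/4, a_5 = 27/40


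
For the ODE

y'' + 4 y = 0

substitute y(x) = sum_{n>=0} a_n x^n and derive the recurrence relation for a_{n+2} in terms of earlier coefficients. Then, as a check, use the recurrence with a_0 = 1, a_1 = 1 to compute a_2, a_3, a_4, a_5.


Substitute y = sum_n a_n x^n into y'' + (const) y = 0.
y''(x) = sum_{n>=0} (n+2)(n+1) a_{n+2} x^n.
The ODE becomes sum_n [(n+2)(n+1) a_{n+2} + 4 a_n] x^n = 0.
Setting each coefficient to zero gives the recurrence:
  (n+2)(n+1) a_{n+2} + 4 a_n = 0,
  a_{n+2} = -4 / ((n+1)(n+2)) a_n.

Check with a_0 = 1, a_1 = 1 (apply the recurrence for n = 0, 1, 2, 3): a_0 = 1, a_1 = 1, a_2 = -2, a_3 = -2/3, a_4 = 2/3, a_5 = 2/15.

a_{n+2} = -4/((n+1)(n+2)) * a_n; check: a_0 = 1, a_1 = 1, a_2 = -2, a_3 = -2/3, a_4 = 2/3, a_5 = 2/15


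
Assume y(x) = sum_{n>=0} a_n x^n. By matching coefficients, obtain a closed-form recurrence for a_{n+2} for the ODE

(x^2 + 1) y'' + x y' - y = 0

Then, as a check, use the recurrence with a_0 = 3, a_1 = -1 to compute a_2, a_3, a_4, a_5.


Substitute y = sum_n a_n x^n.
(1 + 1 x^2) y'' contributes (n+2)(n+1) a_{n+2} + n(n-1) a_n at x^n.
x y'(x) contributes n a_n at x^n.
-y(x) contributes -1 a_n at x^n.
Matching x^n: (n+2)(n+1) a_{n+2} + (n(n-1) + n - 1) a_n = 0.
Thus a_{n+2} = (-n(n-1) - n + 1) / ((n+1)(n+2)) * a_n.

Check with a_0 = 3, a_1 = -1 (apply the recurrence for n = 0, 1, 2, 3): a_0 = 3, a_1 = -1, a_2 = 3/2, a_3 = 0, a_4 = -3/8, a_5 = 0.

a_(n+2) = (-n(n-1) - n + 1) / ((n+1)(n+2)) * a_n; check: a_0 = 3, a_1 = -1, a_2 = 3/2, a_3 = 0, a_4 = -3/8, a_5 = 0


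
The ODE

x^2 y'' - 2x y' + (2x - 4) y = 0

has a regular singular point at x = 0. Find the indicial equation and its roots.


Divide by x^2 to reach normal form y'' + P_1(x) y' + P_2(x) y = 0 with P_1(x) = -2/x and P_2(x) = 2/x - 4/x^2.
x = 0 is a singular point because the y'-coefficient -2/x has a pole at x = 0 and the y-coefficient 2/x - 4/x^2 has a pole at x = 0.
It is a regular singular point because x P_1(x) = p(x) = -2 and x^2 P_2(x) = q(x) = 2x - 4 are polynomials, hence analytic at x = 0.
p(0) = -2,  q(0) = -4.
Indicial equation: r(r-1) + p(0) r + q(0) = 0, i.e. r^2 + (p(0) - 1) r + q(0) = 0, i.e. r^2 - 3 r - 4 = 0.
Discriminant: (-3)^2 - 4(-4) = 25, so r = (3 ± 5)/2.
Solving: r_1 = 4, r_2 = -1.

indicial: r^2 - 3 r - 4 = 0; roots r_1 = 4, r_2 = -1


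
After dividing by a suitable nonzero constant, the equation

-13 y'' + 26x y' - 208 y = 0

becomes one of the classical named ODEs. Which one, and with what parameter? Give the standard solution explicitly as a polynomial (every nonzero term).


All three coefficients share the factor -13; dividing through by -13 gives  y'' - 2x y' + 16 y = 0.
This matches the Hermite equation y'' - 2x y' + 2n y = 0 with 2n = 16, so n = 8; the polynomial solution is H_8(x).
With y = sum_k a_k x^k, matching x^k gives (k+2)(k+1) a_{k+2} = 2(k - n) a_k = 2(k - 8) a_k. The right side vanishes at k = 8, so the series with the parity of 8 terminates at degree 8.
Standard normalization: leading coefficient of H_n is 2^n, so a_8 = 2^8 = 256. Work downward with a_k = (k+1)(k+2) a_{k+2} / (2(k - n)):
  a_6 = (7)(8)(256) / (2(6 - 8)) = 14336/(-4) = -3584
  a_4 = (5)(6)(-3584) / (2(4 - 8)) = -107520/(-8) = 13440
  a_2 = (3)(4)(13440) / (2(2 - 8)) = 161280/(-12) = -13440
  a_0 = (1)(2)(-13440) / (2(0 - 8)) = -26880/(-16) = 1680
Hence H_8(x) = 256 x^8 - 3584 x^6 + 13440 x^4 - 13440 x^2 + 1680.

H_8(x); series = 256 x^8 - 3584 x^6 + 13440 x^4 - 13440 x^2 + 1680


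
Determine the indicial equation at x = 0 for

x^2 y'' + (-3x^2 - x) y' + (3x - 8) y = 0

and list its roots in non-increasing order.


Divide by x^2 to reach normal form y'' + P_1(x) y' + P_2(x) y = 0 with P_1(x) = -3 - 1/x and P_2(x) = 3/x - 8/x^2.
x = 0 is a singular point because the y'-coefficient -3 - 1/x has a pole at x = 0 and the y-coefficient 3/x - 8/x^2 has a pole at x = 0.
It is a regular singular point because x P_1(x) = p(x) = -3x - 1 and x^2 P_2(x) = q(x) = 3x - 8 are polynomials, hence analytic at x = 0.
p(0) = -1,  q(0) = -8.
Indicial equation: r(r-1) + p(0) r + q(0) = 0, i.e. r^2 + (p(0) - 1) r + q(0) = 0, i.e. r^2 - 2 r - 8 = 0.
Discriminant: (-2)^2 - 4(-8) = 36, so r = (2 ± 6)/2.
Solving: r_1 = 4, r_2 = -2.

indicial: r^2 - 2 r - 8 = 0; roots r_1 = 4, r_2 = -2


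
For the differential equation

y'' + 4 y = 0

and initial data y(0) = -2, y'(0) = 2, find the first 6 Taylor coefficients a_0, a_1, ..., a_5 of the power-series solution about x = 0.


Ansatz: y(x) = sum_{n>=0} a_n x^n, so y'(x) = sum_{n>=1} n a_n x^(n-1) and y''(x) = sum_{n>=2} n(n-1) a_n x^(n-2).
Substitute into P(x) y'' + Q(x) y' + R(x) y = 0 with P(x) = 1, Q(x) = 0, R(x) = 4, and match powers of x.
Initial conditions: a_0 = -2, a_1 = 2.
Setting the coefficient of each power of x to zero and solving order by order (substituting the coefficients already found):
  x^0: 2 a_2 + 4 a_0 = 0  ->  2 a_2 = -4 a_0 = 8  ->  a_2 = 4
  x^1: 6 a_3 + 4 a_1 = 0  ->  6 a_3 = -4 a_1 = -8  ->  a_3 = -4/3
  x^2: 12 a_4 + 4 a_2 = 0  ->  12 a_4 = -4 a_2 = -16  ->  a_4 = -4/3
  x^3: 20 a_5 + 4 a_3 = 0  ->  20 a_5 = -4 a_3 = 16/3  ->  a_5 = 4/15
Truncated series: y(x) = -2 + 2 x + 4 x^2 - (4/3) x^3 - (4/3) x^4 + (4/15) x^5 + O(x^6).

a_0 = -2; a_1 = 2; a_2 = 4; a_3 = -4/3; a_4 = -4/3; a_5 = 4/15


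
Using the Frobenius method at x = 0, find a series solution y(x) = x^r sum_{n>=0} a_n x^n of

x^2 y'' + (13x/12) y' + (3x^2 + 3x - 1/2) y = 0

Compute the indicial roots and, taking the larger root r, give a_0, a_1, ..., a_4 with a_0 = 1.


Write in Frobenius form y'' + (p(x)/x) y' + (q(x)/x^2) y = 0:
  p(x) = 13/12,  q(x) = 3x^2 + 3x - 1/2.
Indicial equation: r(r-1) + (13/12) r + (-1/2) = 0 -> roots r_1 = 2/3, r_2 = -3/4.
Take r = r_1 = 2/3. Let y(x) = x^r sum_{n>=0} a_n x^n with a_0 = 1.
Substitute y = x^r sum a_n x^n and match x^{r+n}. The recurrence is
  D(n) a_n + 3 a_{n-1} + 3 a_{n-2} = 0,  where D(n) = (r+n)(r+n-1) + (13/12)(r+n) + (-1/2).
  a_n = [-3 a_{n-1} - 3 a_{n-2}] / D(n).
Since the indicial polynomial factors as (r - r_1)(r - r_2), D(n) = (r_1 + n - r_1)(r_1 + n - r_2) = n(n + 17/12).
Evaluating step by step (a_0 = 1):
  n = 1: D(1) = 1(1 + 17/12) = 29/12; numerator = -3(1) = -3; a_1 = (-3)/(29/12) = -36/29
  n = 2: D(2) = 2(2 + 17/12) = 41/6; numerator = -3(-36/29) - 3(1) = 21/29; a_2 = (21/29)/(41/6) = 126/1189
  n = 3: D(3) = 3(3 + 17/12) = 53/4; numerator = -3(126/1189) - 3(-36/29) = 4050/1189; a_3 = (4050/1189)/(53/4) = 16200/63017
  n = 4: D(4) = 4(4 + 17/12) = 65/3; numerator = -3(16200/63017) - 3(126/1189) = -1674/1537; a_4 = (-1674/1537)/(65/3) = -5022/99905

r = 2/3; a_0 = 1; a_1 = -36/29; a_2 = 126/1189; a_3 = 16200/63017; a_4 = -5022/99905


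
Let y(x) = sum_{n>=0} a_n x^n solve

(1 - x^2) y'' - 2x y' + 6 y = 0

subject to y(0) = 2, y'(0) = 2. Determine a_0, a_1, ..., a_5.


Ansatz: y(x) = sum_{n>=0} a_n x^n, so y'(x) = sum_{n>=1} n a_n x^(n-1) and y''(x) = sum_{n>=2} n(n-1) a_n x^(n-2).
Substitute into P(x) y'' + Q(x) y' + R(x) y = 0 with P(x) = 1 - x^2, Q(x) = -2x, R(x) = 6, and match powers of x.
Initial conditions: a_0 = 2, a_1 = 2.
Setting the coefficient of each power of x to zero and solving order by order (substituting the coefficients already found):
  x^0: 2 a_2 + 6 a_0 = 0  ->  2 a_2 = -6 a_0 = -12  ->  a_2 = -6
  x^1: 6 a_3 + 4 a_1 = 0  ->  6 a_3 = -4 a_1 = -8  ->  a_3 = -4/3
  x^2: 12 a_4 = 0  ->  a_4 = 0
  x^3: 20 a_5 - 6 a_3 = 0  ->  20 a_5 = 6 a_3 = -8  ->  a_5 = -2/5
Truncated series: y(x) = 2 + 2 x - 6 x^2 - (4/3) x^3 - (2/5) x^5 + O(x^6).

a_0 = 2; a_1 = 2; a_2 = -6; a_3 = -4/3; a_4 = 0; a_5 = -2/5


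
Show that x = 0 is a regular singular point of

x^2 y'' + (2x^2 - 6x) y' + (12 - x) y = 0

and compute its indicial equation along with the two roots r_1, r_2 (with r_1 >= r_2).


Divide by x^2 to reach normal form y'' + P_1(x) y' + P_2(x) y = 0 with P_1(x) = 2 - 6/x and P_2(x) = -1/x + 12/x^2.
x = 0 is a singular point because the y'-coefficient 2 - 6/x has a pole at x = 0 and the y-coefficient -1/x + 12/x^2 has a pole at x = 0.
It is a regular singular point because x P_1(x) = p(x) = 2x - 6 and x^2 P_2(x) = q(x) = 12 - x are polynomials, hence analytic at x = 0.
p(0) = -6,  q(0) = 12.
Indicial equation: r(r-1) + p(0) r + q(0) = 0, i.e. r^2 + (p(0) - 1) r + q(0) = 0, i.e. r^2 - 7 r + 12 = 0.
Discriminant: (-7)^2 - 4(12) = 1, so r = (7 ± 1)/2.
Solving: r_1 = 4, r_2 = 3.

indicial: r^2 - 7 r + 12 = 0; roots r_1 = 4, r_2 = 3


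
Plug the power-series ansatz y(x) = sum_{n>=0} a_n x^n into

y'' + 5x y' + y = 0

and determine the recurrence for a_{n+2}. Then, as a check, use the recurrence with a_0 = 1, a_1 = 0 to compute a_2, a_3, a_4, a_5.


Substitute y = sum_n a_n x^n.
y''(x) has coefficient (n+2)(n+1) a_{n+2} at x^n;
5 x y'(x) has coefficient 5 n a_n at x^n (shift);
y(x) has coefficient 1 a_n at x^n.
Matching x^n: (n+2)(n+1) a_{n+2} + (5n + 1) a_n = 0.
Thus a_{n+2} = (-5n - 1) / ((n+1)(n+2)) * a_n.

Check with a_0 = 1, a_1 = 0 (apply the recurrence for n = 0, 1, 2, 3): a_0 = 1, a_1 = 0, a_2 = -1/2, a_3 = 0, a_4 = 11/24, a_5 = 0.

a_(n+2) = (-5n - 1) / ((n+1)(n+2)) * a_n; check: a_0 = 1, a_1 = 0, a_2 = -1/2, a_3 = 0, a_4 = 11/24, a_5 = 0


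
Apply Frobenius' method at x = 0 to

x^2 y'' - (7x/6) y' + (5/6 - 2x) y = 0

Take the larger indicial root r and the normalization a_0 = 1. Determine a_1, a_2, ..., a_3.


Write in Frobenius form y'' + (p(x)/x) y' + (q(x)/x^2) y = 0:
  p(x) = -7/6,  q(x) = 5/6 - 2x.
Indicial equation: r(r-1) + (-7/6) r + (5/6) = 0 -> roots r_1 = 5/3, r_2 = 1/2.
Take r = r_1 = 5/3. Let y(x) = x^r sum_{n>=0} a_n x^n with a_0 = 1.
Substitute y = x^r sum a_n x^n and match x^{r+n}. The recurrence is
  D(n) a_n - 2 a_{n-1} = 0,  where D(n) = (r+n)(r+n-1) + (-7/6)(r+n) + (5/6).
  a_n = 2 / D(n) * a_{n-1}.
Since the indicial polynomial factors as (r - r_1)(r - r_2), D(n) = (r_1 + n - r_1)(r_1 + n - r_2) = n(n + 7/6).
Evaluating step by step (a_0 = 1):
  n = 1: D(1) = 1(1 + 7/6) = 13/6; numerator = 2(1) = 2; a_1 = (2)/(13/6) = 12/13
  n = 2: D(2) = 2(2 + 7/6) = 19/3; numerator = 2(12/13) = 24/13; a_2 = (24/13)/(19/3) = 72/247
  n = 3: D(3) = 3(3 + 7/6) = 25/2; numerator = 2(72/247) = 144/247; a_3 = (144/247)/(25/2) = 288/6175

r = 5/3; a_0 = 1; a_1 = 12/13; a_2 = 72/247; a_3 = 288/6175


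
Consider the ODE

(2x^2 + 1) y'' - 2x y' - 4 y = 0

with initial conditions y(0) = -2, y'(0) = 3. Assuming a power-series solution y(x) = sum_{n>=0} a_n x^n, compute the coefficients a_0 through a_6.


Ansatz: y(x) = sum_{n>=0} a_n x^n, so y'(x) = sum_{n>=1} n a_n x^(n-1) and y''(x) = sum_{n>=2} n(n-1) a_n x^(n-2).
Substitute into P(x) y'' + Q(x) y' + R(x) y = 0 with P(x) = 2x^2 + 1, Q(x) = -2x, R(x) = -4, and match powers of x.
Initial conditions: a_0 = -2, a_1 = 3.
Setting the coefficient of each power of x to zero and solving order by order (substituting the coefficients already found):
  x^0: 2 a_2 - 4 a_0 = 0  ->  2 a_2 = 4 a_0 = -8  ->  a_2 = -4
  x^1: 6 a_3 - 6 a_1 = 0  ->  6 a_3 = 6 a_1 = 18  ->  a_3 = 3
  x^2: 12 a_4 - 4 a_2 = 0  ->  12 a_4 = 4 a_2 = -16  ->  a_4 = -4/3
  x^3: 20 a_5 + 2 a_3 = 0  ->  20 a_5 = -2 a_3 = -6  ->  a_5 = -3/10
  x^4: 30 a_6 + 12 a_4 = 0  ->  30 a_6 = -12 a_4 = 16  ->  a_6 = 8/15
Truncated series: y(x) = -2 + 3 x - 4 x^2 + 3 x^3 - (4/3) x^4 - (3/10) x^5 + (8/15) x^6 + O(x^7).

a_0 = -2; a_1 = 3; a_2 = -4; a_3 = 3; a_4 = -4/3; a_5 = -3/10; a_6 = 8/15


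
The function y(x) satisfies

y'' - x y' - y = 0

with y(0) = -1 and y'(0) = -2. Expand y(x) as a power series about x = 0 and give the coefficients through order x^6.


Ansatz: y(x) = sum_{n>=0} a_n x^n, so y'(x) = sum_{n>=1} n a_n x^(n-1) and y''(x) = sum_{n>=2} n(n-1) a_n x^(n-2).
Substitute into P(x) y'' + Q(x) y' + R(x) y = 0 with P(x) = 1, Q(x) = -x, R(x) = -1, and match powers of x.
Initial conditions: a_0 = -1, a_1 = -2.
Setting the coefficient of each power of x to zero and solving order by order (substituting the coefficients already found):
  x^0: 2 a_2 - a_0 = 0  ->  2 a_2 = a_0 = -1  ->  a_2 = -1/2
  x^1: 6 a_3 - 2 a_1 = 0  ->  6 a_3 = 2 a_1 = -4  ->  a_3 = -2/3
  x^2: 12 a_4 - 3 a_2 = 0  ->  12 a_4 = 3 a_2 = -3/2  ->  a_4 = -1/8
  x^3: 20 a_5 - 4 a_3 = 0  ->  20 a_5 = 4 a_3 = -8/3  ->  a_5 = -2/15
  x^4: 30 a_6 - 5 a_4 = 0  ->  30 a_6 = 5 a_4 = -5/8  ->  a_6 = -1/48
Truncated series: y(x) = -1 - 2 x - (1/2) x^2 - (2/3) x^3 - (1/8) x^4 - (2/15) x^5 - (1/48) x^6 + O(x^7).

a_0 = -1; a_1 = -2; a_2 = -1/2; a_3 = -2/3; a_4 = -1/8; a_5 = -2/15; a_6 = -1/48


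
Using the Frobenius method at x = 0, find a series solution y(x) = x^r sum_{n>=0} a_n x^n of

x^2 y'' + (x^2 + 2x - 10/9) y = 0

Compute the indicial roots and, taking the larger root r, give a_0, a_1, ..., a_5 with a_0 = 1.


Write in Frobenius form y'' + (p(x)/x) y' + (q(x)/x^2) y = 0:
  p(x) = 0,  q(x) = x^2 + 2x - 10/9.
Indicial equation: r(r-1) + (0) r + (-10/9) = 0 -> roots r_1 = 5/3, r_2 = -2/3.
Take r = r_1 = 5/3. Let y(x) = x^r sum_{n>=0} a_n x^n with a_0 = 1.
Substitute y = x^r sum a_n x^n and match x^{r+n}. The recurrence is
  D(n) a_n + 2 a_{n-1} + 1 a_{n-2} = 0,  where D(n) = (r+n)(r+n-1) + (0)(r+n) + (-10/9).
  a_n = [-2 a_{n-1} - 1 a_{n-2}] / D(n).
Since the indicial polynomial factors as (r - r_1)(r - r_2), D(n) = (r_1 + n - r_1)(r_1 + n - r_2) = n(n + 7/3).
Evaluating step by step (a_0 = 1):
  n = 1: D(1) = 1(1 + 7/3) = 10/3; numerator = -2(1) = -2; a_1 = (-2)/(10/3) = -3/5
  n = 2: D(2) = 2(2 + 7/3) = 26/3; numerator = -2(-3/5) - 1(1) = 1/5; a_2 = (1/5)/(26/3) = 3/130
  n = 3: D(3) = 3(3 + 7/3) = 16; numerator = -2(3/130) - 1(-3/5) = 36/65; a_3 = (36/65)/(16) = 9/260
  n = 4: D(4) = 4(4 + 7/3) = 76/3; numerator = -2(9/260) - 1(3/130) = -6/65; a_4 = (-6/65)/(76/3) = -9/2470
  n = 5: D(5) = 5(5 + 7/3) = 110/3; numerator = -2(-9/2470) - 1(9/260) = -27/988; a_5 = (-27/988)/(110/3) = -81/108680

r = 5/3; a_0 = 1; a_1 = -3/5; a_2 = 3/130; a_3 = 9/260; a_4 = -9/2470; a_5 = -81/108680


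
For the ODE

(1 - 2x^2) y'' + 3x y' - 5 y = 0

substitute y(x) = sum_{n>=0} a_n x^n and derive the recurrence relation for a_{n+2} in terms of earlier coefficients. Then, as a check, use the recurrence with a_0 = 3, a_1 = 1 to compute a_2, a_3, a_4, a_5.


Substitute y = sum_n a_n x^n.
(1 - 2 x^2) y'' contributes (n+2)(n+1) a_{n+2} - 2 n(n-1) a_n at x^n.
3 x y'(x) contributes 3 n a_n at x^n.
-5 y(x) contributes -5 a_n at x^n.
Matching x^n: (n+2)(n+1) a_{n+2} + (-2 n(n-1) + 3 n - 5) a_n = 0.
Thus a_{n+2} = (2 n(n-1) - 3 n + 5) / ((n+1)(n+2)) * a_n.

Check with a_0 = 3, a_1 = 1 (apply the recurrence for n = 0, 1, 2, 3): a_0 = 3, a_1 = 1, a_2 = 15/2, a_3 = 1/3, a_4 = 15/8, a_5 = 2/15.

a_(n+2) = (2 n(n-1) - 3 n + 5) / ((n+1)(n+2)) * a_n; check: a_0 = 3, a_1 = 1, a_2 = 15/2, a_3 = 1/3, a_4 = 15/8, a_5 = 2/15


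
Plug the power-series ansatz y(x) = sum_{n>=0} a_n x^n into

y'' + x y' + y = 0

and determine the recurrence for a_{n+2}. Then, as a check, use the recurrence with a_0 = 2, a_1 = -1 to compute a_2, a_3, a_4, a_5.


Substitute y = sum_n a_n x^n.
y''(x) has coefficient (n+2)(n+1) a_{n+2} at x^n;
x y'(x) has coefficient n a_n at x^n (shift);
y(x) has coefficient 1 a_n at x^n.
Matching x^n: (n+2)(n+1) a_{n+2} + (n + 1) a_n = 0.
Thus a_{n+2} = (-n - 1) / ((n+1)(n+2)) * a_n.

Check with a_0 = 2, a_1 = -1 (apply the recurrence for n = 0, 1, 2, 3): a_0 = 2, a_1 = -1, a_2 = -1, a_3 = 1/3, a_4 = 1/4, a_5 = -1/15.

a_(n+2) = (-n - 1) / ((n+1)(n+2)) * a_n; check: a_0 = 2, a_1 = -1, a_2 = -1, a_3 = 1/3, a_4 = 1/4, a_5 = -1/15


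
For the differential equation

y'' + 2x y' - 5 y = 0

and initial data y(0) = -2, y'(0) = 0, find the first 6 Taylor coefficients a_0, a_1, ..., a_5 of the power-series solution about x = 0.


Ansatz: y(x) = sum_{n>=0} a_n x^n, so y'(x) = sum_{n>=1} n a_n x^(n-1) and y''(x) = sum_{n>=2} n(n-1) a_n x^(n-2).
Substitute into P(x) y'' + Q(x) y' + R(x) y = 0 with P(x) = 1, Q(x) = 2x, R(x) = -5, and match powers of x.
Initial conditions: a_0 = -2, a_1 = 0.
Setting the coefficient of each power of x to zero and solving order by order (substituting the coefficients already found):
  x^0: 2 a_2 - 5 a_0 = 0  ->  2 a_2 = 5 a_0 = -10  ->  a_2 = -5
  x^1: 6 a_3 - 3 a_1 = 0  ->  6 a_3 = 3 a_1 = 0  ->  a_3 = 0
  x^2: 12 a_4 - a_2 = 0  ->  12 a_4 = a_2 = -5  ->  a_4 = -5/12
  x^3: 20 a_5 + a_3 = 0  ->  20 a_5 = -a_3 = 0  ->  a_5 = 0
Truncated series: y(x) = -2 - 5 x^2 - (5/12) x^4 + O(x^6).

a_0 = -2; a_1 = 0; a_2 = -5; a_3 = 0; a_4 = -5/12; a_5 = 0


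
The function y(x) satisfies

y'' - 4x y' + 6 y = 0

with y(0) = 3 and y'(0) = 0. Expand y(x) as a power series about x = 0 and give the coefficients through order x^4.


Ansatz: y(x) = sum_{n>=0} a_n x^n, so y'(x) = sum_{n>=1} n a_n x^(n-1) and y''(x) = sum_{n>=2} n(n-1) a_n x^(n-2).
Substitute into P(x) y'' + Q(x) y' + R(x) y = 0 with P(x) = 1, Q(x) = -4x, R(x) = 6, and match powers of x.
Initial conditions: a_0 = 3, a_1 = 0.
Setting the coefficient of each power of x to zero and solving order by order (substituting the coefficients already found):
  x^0: 2 a_2 + 6 a_0 = 0  ->  2 a_2 = -6 a_0 = -18  ->  a_2 = -9
  x^1: 6 a_3 + 2 a_1 = 0  ->  6 a_3 = -2 a_1 = 0  ->  a_3 = 0
  x^2: 12 a_4 - 2 a_2 = 0  ->  12 a_4 = 2 a_2 = -18  ->  a_4 = -3/2
Truncated series: y(x) = 3 - 9 x^2 - (3/2) x^4 + O(x^5).

a_0 = 3; a_1 = 0; a_2 = -9; a_3 = 0; a_4 = -3/2


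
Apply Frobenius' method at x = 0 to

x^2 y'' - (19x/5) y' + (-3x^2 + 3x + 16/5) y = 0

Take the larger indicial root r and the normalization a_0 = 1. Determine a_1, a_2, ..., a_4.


Write in Frobenius form y'' + (p(x)/x) y' + (q(x)/x^2) y = 0:
  p(x) = -19/5,  q(x) = -3x^2 + 3x + 16/5.
Indicial equation: r(r-1) + (-19/5) r + (16/5) = 0 -> roots r_1 = 4, r_2 = 4/5.
Take r = r_1 = 4. Let y(x) = x^r sum_{n>=0} a_n x^n with a_0 = 1.
Substitute y = x^r sum a_n x^n and match x^{r+n}. The recurrence is
  D(n) a_n + 3 a_{n-1} - 3 a_{n-2} = 0,  where D(n) = (r+n)(r+n-1) + (-19/5)(r+n) + (16/5).
  a_n = [-3 a_{n-1} + 3 a_{n-2}] / D(n).
Since the indicial polynomial factors as (r - r_1)(r - r_2), D(n) = (r_1 + n - r_1)(r_1 + n - r_2) = n(n + 16/5).
Evaluating step by step (a_0 = 1):
  n = 1: D(1) = 1(1 + 16/5) = 21/5; numerator = -3(1) = -3; a_1 = (-3)/(21/5) = -5/7
  n = 2: D(2) = 2(2 + 16/5) = 52/5; numerator = -3(-5/7) + 3(1) = 36/7; a_2 = (36/7)/(52/5) = 45/91
  n = 3: D(3) = 3(3 + 16/5) = 93/5; numerator = -3(45/91) + 3(-5/7) = -330/91; a_3 = (-330/91)/(93/5) = -550/2821
  n = 4: D(4) = 4(4 + 16/5) = 144/5; numerator = -3(-550/2821) + 3(45/91) = 5835/2821; a_4 = (5835/2821)/(144/5) = 9725/135408

r = 4; a_0 = 1; a_1 = -5/7; a_2 = 45/91; a_3 = -550/2821; a_4 = 9725/135408


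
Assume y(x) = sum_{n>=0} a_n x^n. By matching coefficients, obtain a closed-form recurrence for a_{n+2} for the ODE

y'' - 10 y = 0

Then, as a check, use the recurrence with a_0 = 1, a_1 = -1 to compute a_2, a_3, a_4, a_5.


Substitute y = sum_n a_n x^n into y'' + (const) y = 0.
y''(x) = sum_{n>=0} (n+2)(n+1) a_{n+2} x^n.
The ODE becomes sum_n [(n+2)(n+1) a_{n+2} - 10 a_n] x^n = 0.
Setting each coefficient to zero gives the recurrence:
  (n+2)(n+1) a_{n+2} - 10 a_n = 0,
  a_{n+2} = 10 / ((n+1)(n+2)) a_n.

Check with a_0 = 1, a_1 = -1 (apply the recurrence for n = 0, 1, 2, 3): a_0 = 1, a_1 = -1, a_2 = 5, a_3 = -5/3, a_4 = 25/6, a_5 = -5/6.

a_{n+2} = 10/((n+1)(n+2)) * a_n; check: a_0 = 1, a_1 = -1, a_2 = 5, a_3 = -5/3, a_4 = 25/6, a_5 = -5/6


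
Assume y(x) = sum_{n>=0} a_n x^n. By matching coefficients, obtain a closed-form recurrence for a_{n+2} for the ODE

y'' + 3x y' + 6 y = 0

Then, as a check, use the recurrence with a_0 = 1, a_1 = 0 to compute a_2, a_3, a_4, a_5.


Substitute y = sum_n a_n x^n.
y''(x) has coefficient (n+2)(n+1) a_{n+2} at x^n;
3 x y'(x) has coefficient 3 n a_n at x^n (shift);
6 y(x) has coefficient 6 a_n at x^n.
Matching x^n: (n+2)(n+1) a_{n+2} + (3n + 6) a_n = 0.
Thus a_{n+2} = (-3n - 6) / ((n+1)(n+2)) * a_n.

Check with a_0 = 1, a_1 = 0 (apply the recurrence for n = 0, 1, 2, 3): a_0 = 1, a_1 = 0, a_2 = -3, a_3 = 0, a_4 = 3, a_5 = 0.

a_(n+2) = (-3n - 6) / ((n+1)(n+2)) * a_n; check: a_0 = 1, a_1 = 0, a_2 = -3, a_3 = 0, a_4 = 3, a_5 = 0


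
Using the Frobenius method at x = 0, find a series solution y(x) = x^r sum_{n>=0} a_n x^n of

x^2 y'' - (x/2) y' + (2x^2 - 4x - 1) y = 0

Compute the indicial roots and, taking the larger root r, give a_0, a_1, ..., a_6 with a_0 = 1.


Write in Frobenius form y'' + (p(x)/x) y' + (q(x)/x^2) y = 0:
  p(x) = -1/2,  q(x) = 2x^2 - 4x - 1.
Indicial equation: r(r-1) + (-1/2) r + (-1) = 0 -> roots r_1 = 2, r_2 = -1/2.
Take r = r_1 = 2. Let y(x) = x^r sum_{n>=0} a_n x^n with a_0 = 1.
Substitute y = x^r sum a_n x^n and match x^{r+n}. The recurrence is
  D(n) a_n - 4 a_{n-1} + 2 a_{n-2} = 0,  where D(n) = (r+n)(r+n-1) + (-1/2)(r+n) + (-1).
  a_n = [4 a_{n-1} - 2 a_{n-2}] / D(n).
Since the indicial polynomial factors as (r - r_1)(r - r_2), D(n) = (r_1 + n - r_1)(r_1 + n - r_2) = n(n + 5/2).
Evaluating step by step (a_0 = 1):
  n = 1: D(1) = 1(1 + 5/2) = 7/2; numerator = 4(1) = 4; a_1 = (4)/(7/2) = 8/7
  n = 2: D(2) = 2(2 + 5/2) = 9; numerator = 4(8/7) - 2(1) = 18/7; a_2 = (18/7)/(9) = 2/7
  n = 3: D(3) = 3(3 + 5/2) = 33/2; numerator = 4(2/7) - 2(8/7) = -8/7; a_3 = (-8/7)/(33/2) = -16/231
  n = 4: D(4) = 4(4 + 5/2) = 26; numerator = 4(-16/231) - 2(2/7) = -28/33; a_4 = (-28/33)/(26) = -14/429
  n = 5: D(5) = 5(5 + 5/2) = 75/2; numerator = 4(-14/429) - 2(-16/231) = 8/1001; a_5 = (8/1001)/(75/2) = 16/75075
  n = 6: D(6) = 6(6 + 5/2) = 51; numerator = 4(16/75075) - 2(-14/429) = 4964/75075; a_6 = (4964/75075)/(51) = 292/225225

r = 2; a_0 = 1; a_1 = 8/7; a_2 = 2/7; a_3 = -16/231; a_4 = -14/429; a_5 = 16/75075; a_6 = 292/225225


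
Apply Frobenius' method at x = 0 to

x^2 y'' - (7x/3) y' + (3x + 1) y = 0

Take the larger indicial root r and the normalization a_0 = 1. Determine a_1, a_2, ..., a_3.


Write in Frobenius form y'' + (p(x)/x) y' + (q(x)/x^2) y = 0:
  p(x) = -7/3,  q(x) = 3x + 1.
Indicial equation: r(r-1) + (-7/3) r + (1) = 0 -> roots r_1 = 3, r_2 = 1/3.
Take r = r_1 = 3. Let y(x) = x^r sum_{n>=0} a_n x^n with a_0 = 1.
Substitute y = x^r sum a_n x^n and match x^{r+n}. The recurrence is
  D(n) a_n + 3 a_{n-1} = 0,  where D(n) = (r+n)(r+n-1) + (-7/3)(r+n) + (1).
  a_n = -3 / D(n) * a_{n-1}.
Since the indicial polynomial factors as (r - r_1)(r - r_2), D(n) = (r_1 + n - r_1)(r_1 + n - r_2) = n(n + 8/3).
Evaluating step by step (a_0 = 1):
  n = 1: D(1) = 1(1 + 8/3) = 11/3; numerator = -3(1) = -3; a_1 = (-3)/(11/3) = -9/11
  n = 2: D(2) = 2(2 + 8/3) = 28/3; numerator = -3(-9/11) = 27/11; a_2 = (27/11)/(28/3) = 81/308
  n = 3: D(3) = 3(3 + 8/3) = 17; numerator = -3(81/308) = -243/308; a_3 = (-243/308)/(17) = -243/5236

r = 3; a_0 = 1; a_1 = -9/11; a_2 = 81/308; a_3 = -243/5236


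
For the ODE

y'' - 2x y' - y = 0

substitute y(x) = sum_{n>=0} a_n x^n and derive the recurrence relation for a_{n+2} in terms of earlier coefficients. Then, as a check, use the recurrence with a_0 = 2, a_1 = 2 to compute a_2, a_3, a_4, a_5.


Substitute y = sum_n a_n x^n.
y''(x) has coefficient (n+2)(n+1) a_{n+2} at x^n;
-2 x y'(x) has coefficient -2 n a_n at x^n (shift);
-y(x) has coefficient -1 a_n at x^n.
Matching x^n: (n+2)(n+1) a_{n+2} + (-2n - 1) a_n = 0.
Thus a_{n+2} = (2n + 1) / ((n+1)(n+2)) * a_n.

Check with a_0 = 2, a_1 = 2 (apply the recurrence for n = 0, 1, 2, 3): a_0 = 2, a_1 = 2, a_2 = 1, a_3 = 1, a_4 = 5/12, a_5 = 7/20.

a_(n+2) = (2n + 1) / ((n+1)(n+2)) * a_n; check: a_0 = 2, a_1 = 2, a_2 = 1, a_3 = 1, a_4 = 5/12, a_5 = 7/20


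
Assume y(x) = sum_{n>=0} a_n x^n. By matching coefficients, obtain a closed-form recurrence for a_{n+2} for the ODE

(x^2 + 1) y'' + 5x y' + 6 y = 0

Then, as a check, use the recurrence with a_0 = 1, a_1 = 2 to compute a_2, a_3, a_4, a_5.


Substitute y = sum_n a_n x^n.
(1 + 1 x^2) y'' contributes (n+2)(n+1) a_{n+2} + n(n-1) a_n at x^n.
5 x y'(x) contributes 5 n a_n at x^n.
6 y(x) contributes 6 a_n at x^n.
Matching x^n: (n+2)(n+1) a_{n+2} + (n(n-1) + 5 n + 6) a_n = 0.
Thus a_{n+2} = (-n(n-1) - 5 n - 6) / ((n+1)(n+2)) * a_n.

Check with a_0 = 1, a_1 = 2 (apply the recurrence for n = 0, 1, 2, 3): a_0 = 1, a_1 = 2, a_2 = -3, a_3 = -11/3, a_4 = 9/2, a_5 = 99/20.

a_(n+2) = (-n(n-1) - 5 n - 6) / ((n+1)(n+2)) * a_n; check: a_0 = 1, a_1 = 2, a_2 = -3, a_3 = -11/3, a_4 = 9/2, a_5 = 99/20


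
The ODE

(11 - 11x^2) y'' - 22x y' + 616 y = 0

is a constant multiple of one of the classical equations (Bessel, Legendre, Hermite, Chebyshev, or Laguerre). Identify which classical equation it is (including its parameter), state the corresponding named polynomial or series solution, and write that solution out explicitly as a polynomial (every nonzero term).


All three coefficients share the factor 11; dividing through by 11 gives  (1 - x^2) y'' - 2x y' + 56 y = 0.
This matches the Legendre equation (1 - x^2) y'' - 2x y' + n(n+1) y = 0 (note the -2x y' term) with n(n+1) = 56, so n = 7; the polynomial solution is P_7(x).
With y = sum_k a_k x^k, matching x^k gives (k+2)(k+1) a_{k+2} = [k(k+1) - n(n+1)] a_k = (k - 7)(k + 8) a_k. The right side vanishes at k = 7, so the series with the parity of 7 terminates at degree 7.
Standard normalization (P_n(1) = 1): leading coefficient (2n)!/(2^n (n!)^2) = 87178291200/(128*25401600) = 429/16, so a_7 = 429/16. Work downward with a_k = (k+1)(k+2) a_{k+2} / ((k - 7)(k + 8)):
  a_5 = (6)(7)(429/16) / ((5 - 7)(5 + 8)) = (9009/8)/(-26) = -693/16
  a_3 = (4)(5)(-693/16) / ((3 - 7)(3 + 8)) = (-3465/4)/(-44) = 315/16
  a_1 = (2)(3)(315/16) / ((1 - 7)(1 + 8)) = (945/8)/(-54) = -35/16
Hence P_7(x) = 429 x^7/16 - 693 x^5/16 + 315 x^3/16 - 35 x/16.

P_7(x); series = 429 x^7/16 - 693 x^5/16 + 315 x^3/16 - 35 x/16


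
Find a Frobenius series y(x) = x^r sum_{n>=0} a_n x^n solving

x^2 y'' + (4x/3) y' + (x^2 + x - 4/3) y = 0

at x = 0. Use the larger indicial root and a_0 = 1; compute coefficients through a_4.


Write in Frobenius form y'' + (p(x)/x) y' + (q(x)/x^2) y = 0:
  p(x) = 4/3,  q(x) = x^2 + x - 4/3.
Indicial equation: r(r-1) + (4/3) r + (-4/3) = 0 -> roots r_1 = 1, r_2 = -4/3.
Take r = r_1 = 1. Let y(x) = x^r sum_{n>=0} a_n x^n with a_0 = 1.
Substitute y = x^r sum a_n x^n and match x^{r+n}. The recurrence is
  D(n) a_n + 1 a_{n-1} + 1 a_{n-2} = 0,  where D(n) = (r+n)(r+n-1) + (4/3)(r+n) + (-4/3).
  a_n = [-1 a_{n-1} - 1 a_{n-2}] / D(n).
Since the indicial polynomial factors as (r - r_1)(r - r_2), D(n) = (r_1 + n - r_1)(r_1 + n - r_2) = n(n + 7/3).
Evaluating step by step (a_0 = 1):
  n = 1: D(1) = 1(1 + 7/3) = 10/3; numerator = -1(1) = -1; a_1 = (-1)/(10/3) = -3/10
  n = 2: D(2) = 2(2 + 7/3) = 26/3; numerator = -1(-3/10) - 1(1) = -7/10; a_2 = (-7/10)/(26/3) = -21/260
  n = 3: D(3) = 3(3 + 7/3) = 16; numerator = -1(-21/260) - 1(-3/10) = 99/260; a_3 = (99/260)/(16) = 99/4160
  n = 4: D(4) = 4(4 + 7/3) = 76/3; numerator = -1(99/4160) - 1(-21/260) = 237/4160; a_4 = (237/4160)/(76/3) = 711/316160

r = 1; a_0 = 1; a_1 = -3/10; a_2 = -21/260; a_3 = 99/4160; a_4 = 711/316160


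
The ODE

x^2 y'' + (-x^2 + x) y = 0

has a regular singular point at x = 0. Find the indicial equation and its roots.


Divide by x^2 to reach normal form y'' + P_1(x) y' + P_2(x) y = 0 with P_1(x) = 0 and P_2(x) = -1 + 1/x.
x = 0 is a singular point because the y-coefficient -1 + 1/x has a pole at x = 0.
It is a regular singular point because x P_1(x) = p(x) = 0 and x^2 P_2(x) = q(x) = -x^2 + x are polynomials, hence analytic at x = 0.
p(0) = 0,  q(0) = 0.
Indicial equation: r(r-1) + p(0) r + q(0) = 0, i.e. r^2 + (p(0) - 1) r + q(0) = 0, i.e. r^2 - 1 r = 0.
Discriminant: (-1)^2 - 4(0) = 1, so r = (1 ± 1)/2.
Solving: r_1 = 1, r_2 = 0.

indicial: r^2 - 1 r = 0; roots r_1 = 1, r_2 = 0


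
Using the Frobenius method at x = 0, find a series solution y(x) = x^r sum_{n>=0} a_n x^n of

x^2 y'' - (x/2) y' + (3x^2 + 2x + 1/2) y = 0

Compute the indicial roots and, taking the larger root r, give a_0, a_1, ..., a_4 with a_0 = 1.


Write in Frobenius form y'' + (p(x)/x) y' + (q(x)/x^2) y = 0:
  p(x) = -1/2,  q(x) = 3x^2 + 2x + 1/2.
Indicial equation: r(r-1) + (-1/2) r + (1/2) = 0 -> roots r_1 = 1, r_2 = 1/2.
Take r = r_1 = 1. Let y(x) = x^r sum_{n>=0} a_n x^n with a_0 = 1.
Substitute y = x^r sum a_n x^n and match x^{r+n}. The recurrence is
  D(n) a_n + 2 a_{n-1} + 3 a_{n-2} = 0,  where D(n) = (r+n)(r+n-1) + (-1/2)(r+n) + (1/2).
  a_n = [-2 a_{n-1} - 3 a_{n-2}] / D(n).
Since the indicial polynomial factors as (r - r_1)(r - r_2), D(n) = (r_1 + n - r_1)(r_1 + n - r_2) = n(n + 1/2).
Evaluating step by step (a_0 = 1):
  n = 1: D(1) = 1(1 + 1/2) = 3/2; numerator = -2(1) = -2; a_1 = (-2)/(3/2) = -4/3
  n = 2: D(2) = 2(2 + 1/2) = 5; numerator = -2(-4/3) - 3(1) = -1/3; a_2 = (-1/3)/(5) = -1/15
  n = 3: D(3) = 3(3 + 1/2) = 21/2; numerator = -2(-1/15) - 3(-4/3) = 62/15; a_3 = (62/15)/(21/2) = 124/315
  n = 4: D(4) = 4(4 + 1/2) = 18; numerator = -2(124/315) - 3(-1/15) = -37/63; a_4 = (-37/63)/(18) = -37/1134

r = 1; a_0 = 1; a_1 = -4/3; a_2 = -1/15; a_3 = 124/315; a_4 = -37/1134


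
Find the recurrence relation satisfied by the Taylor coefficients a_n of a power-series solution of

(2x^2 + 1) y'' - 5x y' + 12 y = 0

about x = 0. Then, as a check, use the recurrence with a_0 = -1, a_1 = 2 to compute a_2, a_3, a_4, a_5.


Substitute y = sum_n a_n x^n.
(1 + 2 x^2) y'' contributes (n+2)(n+1) a_{n+2} + 2 n(n-1) a_n at x^n.
-5 x y'(x) contributes -5 n a_n at x^n.
12 y(x) contributes 12 a_n at x^n.
Matching x^n: (n+2)(n+1) a_{n+2} + (2 n(n-1) - 5 n + 12) a_n = 0.
Thus a_{n+2} = (-2 n(n-1) + 5 n - 12) / ((n+1)(n+2)) * a_n.

Check with a_0 = -1, a_1 = 2 (apply the recurrence for n = 0, 1, 2, 3): a_0 = -1, a_1 = 2, a_2 = 6, a_3 = -7/3, a_4 = -3, a_5 = 21/20.

a_(n+2) = (-2 n(n-1) + 5 n - 12) / ((n+1)(n+2)) * a_n; check: a_0 = -1, a_1 = 2, a_2 = 6, a_3 = -7/3, a_4 = -3, a_5 = 21/20


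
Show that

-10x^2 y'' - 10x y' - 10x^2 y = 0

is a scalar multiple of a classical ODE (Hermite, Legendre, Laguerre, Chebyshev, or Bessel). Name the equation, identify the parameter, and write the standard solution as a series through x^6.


All three coefficients share the factor -10; dividing through by -10 gives  x^2 y'' + x y' + x^2 y = 0.
This matches the Bessel equation x^2 y'' + x y' + (x^2 - nu^2) y = 0 with nu^2 = 0, so nu = 0; the solution bounded at x = 0 is J_0(x).
Frobenius at x = 0: indicial roots ±nu; for r = nu the recurrence k(k + 2nu) c_k = -c_{k-2} gives the standard series J_nu(x) = sum_{k>=0} (-1)^k / (k! (k+nu)!) (x/2)^(2k+nu). Evaluate the first 4 terms:
  k = 0: (-1)^0 / (0! * 0! * 2^0) x^0 = 1/(1*1*1) x^0 = (1) x^0
  k = 1: (-1)^1 / (1! * 1! * 2^2) x^2 = -1/(1*1*4) x^2 = (-1/4) x^2
  k = 2: (-1)^2 / (2! * 2! * 2^4) x^4 = 1/(2*2*16) x^4 = (1/64) x^4
  k = 3: (-1)^3 / (3! * 3! * 2^6) x^6 = -1/(6*6*64) x^6 = (-1/2304) x^6
Hence J_0(x) = -x^6/2304 + x^4/64 - x^2/4 + 1 + ....

J_0(x); series = -x^6/2304 + x^4/64 - x^2/4 + 1


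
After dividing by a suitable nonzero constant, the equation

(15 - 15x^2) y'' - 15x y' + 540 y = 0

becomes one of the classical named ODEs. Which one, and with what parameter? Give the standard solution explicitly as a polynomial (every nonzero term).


All three coefficients share the factor 15; dividing through by 15 gives  (1 - x^2) y'' - x y' + 36 y = 0.
This matches the Chebyshev equation (1 - x^2) y'' - x y' + n^2 y = 0 (note the -x y' term, not -2x y') with n^2 = 36, so n = 6; the polynomial solution is T_6(x).
With y = sum_k a_k x^k, matching x^k gives (k+2)(k+1) a_{k+2} = (k^2 - n^2) a_k = (k - 6)(k + 6) a_k. The right side vanishes at k = 6, so the series with the parity of 6 terminates at degree 6.
Standard normalization: leading coefficient of T_n is 2^(n-1), so a_6 = 2^5 = 32. Work downward with a_k = (k+1)(k+2) a_{k+2} / ((k - 6)(k + 6)):
  a_4 = (5)(6)(32) / ((4 - 6)(4 + 6)) = 960/(-20) = -48
  a_2 = (3)(4)(-48) / ((2 - 6)(2 + 6)) = -576/(-32) = 18
  a_0 = (1)(2)(18) / ((0 - 6)(0 + 6)) = 36/(-36) = -1
Hence T_6(x) = 32 x^6 - 48 x^4 + 18 x^2 - 1.

T_6(x); series = 32 x^6 - 48 x^4 + 18 x^2 - 1


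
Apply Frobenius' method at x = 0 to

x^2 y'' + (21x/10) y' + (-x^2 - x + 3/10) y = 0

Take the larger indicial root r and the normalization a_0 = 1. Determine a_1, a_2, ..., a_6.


Write in Frobenius form y'' + (p(x)/x) y' + (q(x)/x^2) y = 0:
  p(x) = 21/10,  q(x) = -x^2 - x + 3/10.
Indicial equation: r(r-1) + (21/10) r + (3/10) = 0 -> roots r_1 = -1/2, r_2 = -3/5.
Take r = r_1 = -1/2. Let y(x) = x^r sum_{n>=0} a_n x^n with a_0 = 1.
Substitute y = x^r sum a_n x^n and match x^{r+n}. The recurrence is
  D(n) a_n - 1 a_{n-1} - 1 a_{n-2} = 0,  where D(n) = (r+n)(r+n-1) + (21/10)(r+n) + (3/10).
  a_n = [1 a_{n-1} + 1 a_{n-2}] / D(n).
Since the indicial polynomial factors as (r - r_1)(r - r_2), D(n) = (r_1 + n - r_1)(r_1 + n - r_2) = n(n + 1/10).
Evaluating step by step (a_0 = 1):
  n = 1: D(1) = 1(1 + 1/10) = 11/10; numerator = 1(1) = 1; a_1 = (1)/(11/10) = 10/11
  n = 2: D(2) = 2(2 + 1/10) = 21/5; numerator = 1(10/11) + 1(1) = 21/11; a_2 = (21/11)/(21/5) = 5/11
  n = 3: D(3) = 3(3 + 1/10) = 93/10; numerator = 1(5/11) + 1(10/11) = 15/11; a_3 = (15/11)/(93/10) = 50/341
  n = 4: D(4) = 4(4 + 1/10) = 82/5; numerator = 1(50/341) + 1(5/11) = 205/341; a_4 = (205/341)/(82/5) = 25/682
  n = 5: D(5) = 5(5 + 1/10) = 51/2; numerator = 1(25/682) + 1(50/341) = 125/682; a_5 = (125/682)/(51/2) = 125/17391
  n = 6: D(6) = 6(6 + 1/10) = 183/5; numerator = 1(125/17391) + 1(25/682) = 1525/34782; a_6 = (1525/34782)/(183/5) = 125/104346

r = -1/2; a_0 = 1; a_1 = 10/11; a_2 = 5/11; a_3 = 50/341; a_4 = 25/682; a_5 = 125/17391; a_6 = 125/104346


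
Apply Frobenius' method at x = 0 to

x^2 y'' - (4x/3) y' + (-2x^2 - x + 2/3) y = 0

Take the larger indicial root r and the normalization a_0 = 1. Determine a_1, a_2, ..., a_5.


Write in Frobenius form y'' + (p(x)/x) y' + (q(x)/x^2) y = 0:
  p(x) = -4/3,  q(x) = -2x^2 - x + 2/3.
Indicial equation: r(r-1) + (-4/3) r + (2/3) = 0 -> roots r_1 = 2, r_2 = 1/3.
Take r = r_1 = 2. Let y(x) = x^r sum_{n>=0} a_n x^n with a_0 = 1.
Substitute y = x^r sum a_n x^n and match x^{r+n}. The recurrence is
  D(n) a_n - 1 a_{n-1} - 2 a_{n-2} = 0,  where D(n) = (r+n)(r+n-1) + (-4/3)(r+n) + (2/3).
  a_n = [1 a_{n-1} + 2 a_{n-2}] / D(n).
Since the indicial polynomial factors as (r - r_1)(r - r_2), D(n) = (r_1 + n - r_1)(r_1 + n - r_2) = n(n + 5/3).
Evaluating step by step (a_0 = 1):
  n = 1: D(1) = 1(1 + 5/3) = 8/3; numerator = 1(1) = 1; a_1 = (1)/(8/3) = 3/8
  n = 2: D(2) = 2(2 + 5/3) = 22/3; numerator = 1(3/8) + 2(1) = 19/8; a_2 = (19/8)/(22/3) = 57/176
  n = 3: D(3) = 3(3 + 5/3) = 14; numerator = 1(57/176) + 2(3/8) = 189/176; a_3 = (189/176)/(14) = 27/352
  n = 4: D(4) = 4(4 + 5/3) = 68/3; numerator = 1(27/352) + 2(57/176) = 255/352; a_4 = (255/352)/(68/3) = 45/1408
  n = 5: D(5) = 5(5 + 5/3) = 100/3; numerator = 1(45/1408) + 2(27/352) = 261/1408; a_5 = (261/1408)/(100/3) = 783/140800

r = 2; a_0 = 1; a_1 = 3/8; a_2 = 57/176; a_3 = 27/352; a_4 = 45/1408; a_5 = 783/140800


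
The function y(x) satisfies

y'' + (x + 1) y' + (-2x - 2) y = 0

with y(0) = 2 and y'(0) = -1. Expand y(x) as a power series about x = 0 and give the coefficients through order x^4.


Ansatz: y(x) = sum_{n>=0} a_n x^n, so y'(x) = sum_{n>=1} n a_n x^(n-1) and y''(x) = sum_{n>=2} n(n-1) a_n x^(n-2).
Substitute into P(x) y'' + Q(x) y' + R(x) y = 0 with P(x) = 1, Q(x) = x + 1, R(x) = -2x - 2, and match powers of x.
Initial conditions: a_0 = 2, a_1 = -1.
Setting the coefficient of each power of x to zero and solving order by order (substituting the coefficients already found):
  x^0: 2 a_2 + a_1 - 2 a_0 = 0  ->  2 a_2 = -a_1 + 2 a_0 = 5  ->  a_2 = 5/2
  x^1: 6 a_3 + 2 a_2 - a_1 - 2 a_0 = 0  ->  6 a_3 = -2 a_2 + a_1 + 2 a_0 = -2  ->  a_3 = -1/3
  x^2: 12 a_4 + 3 a_3 - 2 a_1 = 0  ->  12 a_4 = -3 a_3 + 2 a_1 = -1  ->  a_4 = -1/12
Truncated series: y(x) = 2 - x + (5/2) x^2 - (1/3) x^3 - (1/12) x^4 + O(x^5).

a_0 = 2; a_1 = -1; a_2 = 5/2; a_3 = -1/3; a_4 = -1/12


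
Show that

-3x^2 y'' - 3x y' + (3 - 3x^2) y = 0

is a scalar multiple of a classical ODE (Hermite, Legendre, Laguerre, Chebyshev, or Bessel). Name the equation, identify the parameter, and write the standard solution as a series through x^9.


All three coefficients share the factor -3; dividing through by -3 gives  x^2 y'' + x y' + (x^2 - 1) y = 0.
This matches the Bessel equation x^2 y'' + x y' + (x^2 - nu^2) y = 0 with nu^2 = 1, so nu = 1; the solution bounded at x = 0 is J_1(x).
Frobenius at x = 0: indicial roots ±nu; for r = nu the recurrence k(k + 2nu) c_k = -c_{k-2} gives the standard series J_nu(x) = sum_{k>=0} (-1)^k / (k! (k+nu)!) (x/2)^(2k+nu). Evaluate the first 5 terms:
  k = 0: (-1)^0 / (0! * 1! * 2^1) x^1 = 1/(1*1*2) x^1 = (1/2) x^1
  k = 1: (-1)^1 / (1! * 2! * 2^3) x^3 = -1/(1*2*8) x^3 = (-1/16) x^3
  k = 2: (-1)^2 / (2! * 3! * 2^5) x^5 = 1/(2*6*32) x^5 = (1/384) x^5
  k = 3: (-1)^3 / (3! * 4! * 2^7) x^7 = -1/(6*24*128) x^7 = (-1/18432) x^7
  k = 4: (-1)^4 / (4! * 5! * 2^9) x^9 = 1/(24*120*512) x^9 = (1/1474560) x^9
Hence J_1(x) = x^9/1474560 - x^7/18432 + x^5/384 - x^3/16 + x/2 + ....

J_1(x); series = x^9/1474560 - x^7/18432 + x^5/384 - x^3/16 + x/2


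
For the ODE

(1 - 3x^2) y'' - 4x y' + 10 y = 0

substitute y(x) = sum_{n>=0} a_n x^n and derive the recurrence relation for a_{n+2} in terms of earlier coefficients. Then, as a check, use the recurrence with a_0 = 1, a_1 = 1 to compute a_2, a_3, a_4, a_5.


Substitute y = sum_n a_n x^n.
(1 - 3 x^2) y'' contributes (n+2)(n+1) a_{n+2} - 3 n(n-1) a_n at x^n.
-4 x y'(x) contributes -4 n a_n at x^n.
10 y(x) contributes 10 a_n at x^n.
Matching x^n: (n+2)(n+1) a_{n+2} + (-3 n(n-1) - 4 n + 10) a_n = 0.
Thus a_{n+2} = (3 n(n-1) + 4 n - 10) / ((n+1)(n+2)) * a_n.

Check with a_0 = 1, a_1 = 1 (apply the recurrence for n = 0, 1, 2, 3): a_0 = 1, a_1 = 1, a_2 = -5, a_3 = -1, a_4 = -5/3, a_5 = -1.

a_(n+2) = (3 n(n-1) + 4 n - 10) / ((n+1)(n+2)) * a_n; check: a_0 = 1, a_1 = 1, a_2 = -5, a_3 = -1, a_4 = -5/3, a_5 = -1


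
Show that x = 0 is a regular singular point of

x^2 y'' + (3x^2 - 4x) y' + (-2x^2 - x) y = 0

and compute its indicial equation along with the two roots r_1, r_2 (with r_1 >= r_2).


Divide by x^2 to reach normal form y'' + P_1(x) y' + P_2(x) y = 0 with P_1(x) = 3 - 4/x and P_2(x) = -2 - 1/x.
x = 0 is a singular point because the y'-coefficient 3 - 4/x has a pole at x = 0 and the y-coefficient -2 - 1/x has a pole at x = 0.
It is a regular singular point because x P_1(x) = p(x) = 3x - 4 and x^2 P_2(x) = q(x) = -2x^2 - x are polynomials, hence analytic at x = 0.
p(0) = -4,  q(0) = 0.
Indicial equation: r(r-1) + p(0) r + q(0) = 0, i.e. r^2 + (p(0) - 1) r + q(0) = 0, i.e. r^2 - 5 r = 0.
Discriminant: (-5)^2 - 4(0) = 25, so r = (5 ± 5)/2.
Solving: r_1 = 5, r_2 = 0.

indicial: r^2 - 5 r = 0; roots r_1 = 5, r_2 = 0


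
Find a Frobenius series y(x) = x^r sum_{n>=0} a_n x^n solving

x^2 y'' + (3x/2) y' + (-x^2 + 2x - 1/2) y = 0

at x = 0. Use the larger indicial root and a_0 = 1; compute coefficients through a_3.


Write in Frobenius form y'' + (p(x)/x) y' + (q(x)/x^2) y = 0:
  p(x) = 3/2,  q(x) = -x^2 + 2x - 1/2.
Indicial equation: r(r-1) + (3/2) r + (-1/2) = 0 -> roots r_1 = 1/2, r_2 = -1.
Take r = r_1 = 1/2. Let y(x) = x^r sum_{n>=0} a_n x^n with a_0 = 1.
Substitute y = x^r sum a_n x^n and match x^{r+n}. The recurrence is
  D(n) a_n + 2 a_{n-1} - 1 a_{n-2} = 0,  where D(n) = (r+n)(r+n-1) + (3/2)(r+n) + (-1/2).
  a_n = [-2 a_{n-1} + 1 a_{n-2}] / D(n).
Since the indicial polynomial factors as (r - r_1)(r - r_2), D(n) = (r_1 + n - r_1)(r_1 + n - r_2) = n(n + 3/2).
Evaluating step by step (a_0 = 1):
  n = 1: D(1) = 1(1 + 3/2) = 5/2; numerator = -2(1) = -2; a_1 = (-2)/(5/2) = -4/5
  n = 2: D(2) = 2(2 + 3/2) = 7; numerator = -2(-4/5) + 1(1) = 13/5; a_2 = (13/5)/(7) = 13/35
  n = 3: D(3) = 3(3 + 3/2) = 27/2; numerator = -2(13/35) + 1(-4/5) = -54/35; a_3 = (-54/35)/(27/2) = -4/35

r = 1/2; a_0 = 1; a_1 = -4/5; a_2 = 13/35; a_3 = -4/35
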